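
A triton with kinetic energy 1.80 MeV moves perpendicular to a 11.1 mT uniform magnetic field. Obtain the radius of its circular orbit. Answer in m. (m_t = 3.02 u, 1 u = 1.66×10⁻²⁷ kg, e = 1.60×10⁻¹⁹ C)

Convert the energy: K = 1.80 MeV = 2.88×10^-13 J.
v = √(2K/m) = √(2·2.88×10^-13/5.01×10^-27) = 1.07×10^7 m/s.
r = mv/(qB) = (5.01×10^-27)(1.07×10^7) / [(1×1.60×10^-19)(0.0111)] = 30.3 m.

r ≈ 30.3 m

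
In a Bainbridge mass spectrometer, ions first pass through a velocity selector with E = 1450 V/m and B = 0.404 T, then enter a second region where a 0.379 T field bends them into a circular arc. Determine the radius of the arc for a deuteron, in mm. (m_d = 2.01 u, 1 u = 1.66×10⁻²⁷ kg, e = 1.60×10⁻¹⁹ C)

r ≈ 0.197 mm

The selector passes v = E/B = 1450/0.404 = 3590 m/s.
In the deflection region, r = mv/(qB₂) = (3.34×10^-27)(3590) / [(1×1.60×10^-19)(0.379)] = 1.97×10^-4 m.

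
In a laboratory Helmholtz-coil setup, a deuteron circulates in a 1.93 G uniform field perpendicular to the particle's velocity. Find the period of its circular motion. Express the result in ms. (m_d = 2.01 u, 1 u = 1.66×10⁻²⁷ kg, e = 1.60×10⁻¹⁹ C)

T ≈ 0.679 ms

The cyclotron period is independent of speed: T = 2πm/(qB).
T = 2π(3.34×10^-27) / [(1×1.60×10^-19)(1.93×10^-4)] = 6.79×10^-4 s.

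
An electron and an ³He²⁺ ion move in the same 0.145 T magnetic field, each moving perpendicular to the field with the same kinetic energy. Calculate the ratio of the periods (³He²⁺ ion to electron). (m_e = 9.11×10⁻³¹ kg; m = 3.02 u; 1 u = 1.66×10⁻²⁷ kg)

ratio ≈ 2750

T = 2πm/(qB) is independent of speed, so T₂/T₁ = (m₂/q₂)/(m₁/q₁).
T_{³He²⁺ ion}/T_{electron} = (5.01×10^-27/2e) / (9.11×10^-31/1e) = 2750.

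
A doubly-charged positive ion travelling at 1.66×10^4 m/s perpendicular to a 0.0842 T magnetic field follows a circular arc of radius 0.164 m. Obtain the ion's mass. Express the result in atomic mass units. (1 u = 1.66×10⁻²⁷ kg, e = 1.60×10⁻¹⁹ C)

m ≈ 160 u

qvB = mv²/r ⇒ m = qBr/v.
m = (2×1.60×10^-19)(0.0842)(0.164) / (1.66×10^4) = 2.66×10^-25 kg = 160 u.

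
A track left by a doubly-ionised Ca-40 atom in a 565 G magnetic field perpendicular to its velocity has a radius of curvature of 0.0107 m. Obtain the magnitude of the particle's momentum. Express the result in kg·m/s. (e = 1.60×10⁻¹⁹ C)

p ≈ 1.93×10^-22 kg·m/s

Since qvB = mv²/r, the momentum p = mv = qBr.
p = (2×1.60×10^-19)(0.0565)(0.0107) = 1.93×10^-22 kg·m/s.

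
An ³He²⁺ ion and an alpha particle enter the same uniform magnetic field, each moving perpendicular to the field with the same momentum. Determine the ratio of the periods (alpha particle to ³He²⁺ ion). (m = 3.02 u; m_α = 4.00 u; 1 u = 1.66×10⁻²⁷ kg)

ratio ≈ 1.32

T = 2πm/(qB) is independent of speed, so T₂/T₁ = (m₂/q₂)/(m₁/q₁).
T_{alpha particle}/T_{³He²⁺ ion} = (6.64×10^-27/2e) / (5.01×10^-27/2e) = 1.32.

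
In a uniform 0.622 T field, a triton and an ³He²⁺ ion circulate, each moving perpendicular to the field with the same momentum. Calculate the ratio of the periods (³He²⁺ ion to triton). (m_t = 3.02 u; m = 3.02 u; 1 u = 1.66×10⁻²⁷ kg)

ratio ≈ 0.500

T = 2πm/(qB) is independent of speed, so T₂/T₁ = (m₂/q₂)/(m₁/q₁).
T_{³He²⁺ ion}/T_{triton} = (5.01×10^-27/2e) / (5.01×10^-27/1e) = 0.500.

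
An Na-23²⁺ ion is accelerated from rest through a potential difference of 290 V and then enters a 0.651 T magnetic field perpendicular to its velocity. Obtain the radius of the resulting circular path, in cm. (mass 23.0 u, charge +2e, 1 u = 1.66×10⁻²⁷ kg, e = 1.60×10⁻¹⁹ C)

The kinetic energy gained is K = qV = (2×1.60×10^-19)(290) = 9.28×10^-17 J.
v = √(2K/m) = 6.97×10^4 m/s.
r = mv/(qB) = (3.82×10^-26)(6.97×10^4) / [(2×1.60×10^-19)(0.651)] = 0.0128 m.

r ≈ 1.28 cm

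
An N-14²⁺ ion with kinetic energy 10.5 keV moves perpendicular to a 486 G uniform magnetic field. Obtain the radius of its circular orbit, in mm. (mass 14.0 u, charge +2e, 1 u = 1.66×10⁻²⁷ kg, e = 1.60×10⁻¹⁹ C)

r ≈ 568 mm

Convert the energy: K = 10.5 keV = 1.68×10^-15 J.
v = √(2K/m) = √(2·1.68×10^-15/2.32×10^-26) = 3.80×10^5 m/s.
r = mv/(qB) = (2.32×10^-26)(3.80×10^5) / [(2×1.60×10^-19)(0.0486)] = 0.568 m.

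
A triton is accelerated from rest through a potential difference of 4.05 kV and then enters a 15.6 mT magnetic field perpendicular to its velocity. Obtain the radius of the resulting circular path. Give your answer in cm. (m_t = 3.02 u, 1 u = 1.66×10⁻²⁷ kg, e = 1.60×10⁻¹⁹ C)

r ≈ 102 cm

The kinetic energy gained is K = qV = (1×1.60×10^-19)(4050) = 6.48×10^-16 J.
v = √(2K/m) = 5.08×10^5 m/s.
r = mv/(qB) = (5.01×10^-27)(5.08×10^5) / [(1×1.60×10^-19)(0.0156)] = 1.02 m.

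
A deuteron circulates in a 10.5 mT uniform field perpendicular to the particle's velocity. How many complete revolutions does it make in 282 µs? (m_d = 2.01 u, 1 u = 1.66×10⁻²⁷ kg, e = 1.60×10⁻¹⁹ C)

N = 22

T = 2πm/(qB) = 2π(3.3366×10^-27) / [(1×1.60×10^-19)(0.0105)] = 1.2479×10^-5 s.
N = t/T = 2.82×10^-4 / 1.2479×10^-5 ≈ 22.60, so 22 complete revolutions.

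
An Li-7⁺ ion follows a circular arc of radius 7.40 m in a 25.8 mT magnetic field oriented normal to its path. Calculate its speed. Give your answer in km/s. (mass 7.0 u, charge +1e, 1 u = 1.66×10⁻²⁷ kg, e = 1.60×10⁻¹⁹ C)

From qvB = mv²/r, v = qBr/m.
v = (1×1.60×10^-19)(0.0258)(7.40) / (1.16×10^-26) = 2.63×10^6 m/s.

v ≈ 2630 km/s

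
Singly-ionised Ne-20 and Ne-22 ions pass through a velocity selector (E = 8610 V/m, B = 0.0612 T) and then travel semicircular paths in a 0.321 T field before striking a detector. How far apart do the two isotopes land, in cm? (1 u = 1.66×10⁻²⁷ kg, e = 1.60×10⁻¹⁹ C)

Both emerge at v = E/B₁ = 1.41×10^5 m/s.
r = mv/(qB₂), so r₁ = 0.090942 m and r₂ = 0.10004 m, giving Δr = 9.09×10^-3 m.
After a semicircle each ion lands a diameter 2r from the entry slit, so the separation is 2Δr = 0.0182 m.

Δd ≈ 1.82 cm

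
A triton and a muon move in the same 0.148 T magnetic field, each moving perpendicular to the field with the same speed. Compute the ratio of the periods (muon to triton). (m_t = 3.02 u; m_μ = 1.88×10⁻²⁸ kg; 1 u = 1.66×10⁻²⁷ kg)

ratio ≈ 0.0375

T = 2πm/(qB) is independent of speed, so T₂/T₁ = (m₂/q₂)/(m₁/q₁).
T_{muon}/T_{triton} = (1.88×10^-28/1e) / (5.01×10^-27/1e) = 0.0375.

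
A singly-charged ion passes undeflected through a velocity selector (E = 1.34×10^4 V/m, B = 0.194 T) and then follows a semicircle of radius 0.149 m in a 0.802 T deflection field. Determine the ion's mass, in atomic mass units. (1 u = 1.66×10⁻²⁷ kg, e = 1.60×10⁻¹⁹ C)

m ≈ 167 u

v = E/B₁ = 6.91×10^4 m/s.
From r = mv/(qB₂), m = qB₂r/v = (1×1.60×10^-19)(0.802)(0.149) / (6.91×10^4) = 2.77×10^-25 kg.
In atomic mass units: m = 2.77×10^-25 / 1.66×10^-27 = 167 u.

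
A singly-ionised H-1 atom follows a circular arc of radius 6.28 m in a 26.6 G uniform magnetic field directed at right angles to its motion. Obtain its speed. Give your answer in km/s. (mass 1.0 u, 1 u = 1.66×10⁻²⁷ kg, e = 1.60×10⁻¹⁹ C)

From qvB = mv²/r, v = qBr/m.
v = (1×1.60×10^-19)(2.66×10^-3)(6.28) / (1.66×10^-27) = 1.61×10^6 m/s.

v ≈ 1610 km/s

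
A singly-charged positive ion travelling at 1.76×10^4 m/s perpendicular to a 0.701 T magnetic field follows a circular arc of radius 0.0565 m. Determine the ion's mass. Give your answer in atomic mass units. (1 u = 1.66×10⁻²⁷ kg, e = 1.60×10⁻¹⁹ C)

qvB = mv²/r ⇒ m = qBr/v.
m = (1×1.60×10^-19)(0.701)(0.0565) / (1.76×10^4) = 3.60×10^-25 kg = 217 u.

m ≈ 217 u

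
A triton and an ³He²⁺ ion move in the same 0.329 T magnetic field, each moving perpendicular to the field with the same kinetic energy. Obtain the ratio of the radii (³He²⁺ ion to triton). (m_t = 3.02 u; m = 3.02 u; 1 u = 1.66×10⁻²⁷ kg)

ratio ≈ 0.500

r = √(2mK)/(qB) ⇒ at equal K, r ∝ √m/q.
r_{³He²⁺ ion}/r_{triton} = 0.500.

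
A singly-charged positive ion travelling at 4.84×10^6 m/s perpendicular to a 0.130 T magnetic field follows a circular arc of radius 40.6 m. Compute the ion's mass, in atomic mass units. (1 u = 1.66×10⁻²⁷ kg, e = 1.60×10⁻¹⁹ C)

m ≈ 105 u

qvB = mv²/r ⇒ m = qBr/v.
m = (1×1.60×10^-19)(0.130)(40.6) / (4.84×10^6) = 1.74×10^-25 kg = 105 u.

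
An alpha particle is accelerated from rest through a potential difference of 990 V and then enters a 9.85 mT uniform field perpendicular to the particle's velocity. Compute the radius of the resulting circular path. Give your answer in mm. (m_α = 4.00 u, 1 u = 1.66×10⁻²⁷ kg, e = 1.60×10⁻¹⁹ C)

The kinetic energy gained is K = qV = (2×1.60×10^-19)(990) = 3.17×10^-16 J.
v = √(2K/m) = 3.09×10^5 m/s.
r = mv/(qB) = (6.64×10^-27)(3.09×10^5) / [(2×1.60×10^-19)(9.85×10^-3)] = 0.651 m.

r ≈ 651 mm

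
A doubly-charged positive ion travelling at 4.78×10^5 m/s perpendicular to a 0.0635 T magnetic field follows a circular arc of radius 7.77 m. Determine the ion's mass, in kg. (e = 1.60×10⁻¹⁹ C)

qvB = mv²/r ⇒ m = qBr/v.
m = (2×1.60×10^-19)(0.0635)(7.77) / (4.78×10^5) = 3.30×10^-25 kg.

m ≈ 3.30×10^-25 kg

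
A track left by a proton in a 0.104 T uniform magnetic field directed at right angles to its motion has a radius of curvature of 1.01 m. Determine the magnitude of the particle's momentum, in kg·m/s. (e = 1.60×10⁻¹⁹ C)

Since qvB = mv²/r, the momentum p = mv = qBr.
p = (1×1.60×10^-19)(0.104)(1.01) = 1.68×10^-20 kg·m/s.

p ≈ 1.68×10^-20 kg·m/s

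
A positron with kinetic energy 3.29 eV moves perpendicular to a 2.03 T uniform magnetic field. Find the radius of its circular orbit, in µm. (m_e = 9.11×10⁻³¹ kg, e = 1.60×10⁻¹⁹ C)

Convert the energy: K = 3.29 eV = 5.26×10^-19 J.
v = √(2K/m) = √(2·5.26×10^-19/9.11×10^-31) = 1.08×10^6 m/s.
r = mv/(qB) = (9.11×10^-31)(1.08×10^6) / [(1×1.60×10^-19)(2.03)] = 3.02×10^-6 m.

r ≈ 3.02 µm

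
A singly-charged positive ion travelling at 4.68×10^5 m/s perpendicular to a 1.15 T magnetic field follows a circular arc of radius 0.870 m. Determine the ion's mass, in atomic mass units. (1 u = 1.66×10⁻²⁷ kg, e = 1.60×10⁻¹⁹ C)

m ≈ 206 u

qvB = mv²/r ⇒ m = qBr/v.
m = (1×1.60×10^-19)(1.15)(0.870) / (4.68×10^5) = 3.42×10^-25 kg = 206 u.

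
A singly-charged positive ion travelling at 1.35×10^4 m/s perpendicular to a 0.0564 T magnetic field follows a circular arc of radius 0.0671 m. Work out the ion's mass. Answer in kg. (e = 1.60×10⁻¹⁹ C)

qvB = mv²/r ⇒ m = qBr/v.
m = (1×1.60×10^-19)(0.0564)(0.0671) / (1.35×10^4) = 4.49×10^-26 kg.

m ≈ 4.49×10^-26 kg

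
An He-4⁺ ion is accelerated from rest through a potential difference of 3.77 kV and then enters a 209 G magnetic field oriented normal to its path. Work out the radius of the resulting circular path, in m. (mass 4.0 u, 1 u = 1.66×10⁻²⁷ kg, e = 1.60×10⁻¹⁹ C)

The kinetic energy gained is K = qV = (1×1.60×10^-19)(3770) = 6.03×10^-16 J.
v = √(2K/m) = 4.26×10^5 m/s.
r = mv/(qB) = (6.64×10^-27)(4.26×10^5) / [(1×1.60×10^-19)(0.0209)] = 0.846 m.

r ≈ 0.846 m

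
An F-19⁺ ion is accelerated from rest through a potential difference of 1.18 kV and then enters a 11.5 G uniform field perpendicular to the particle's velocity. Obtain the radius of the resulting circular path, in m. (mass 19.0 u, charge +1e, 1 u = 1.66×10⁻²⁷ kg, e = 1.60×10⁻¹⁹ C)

The kinetic energy gained is K = qV = (1×1.60×10^-19)(1180) = 1.89×10^-16 J.
v = √(2K/m) = 1.09×10^5 m/s.
r = mv/(qB) = (3.15×10^-26)(1.09×10^5) / [(1×1.60×10^-19)(1.15×10^-3)] = 18.8 m.

r ≈ 18.8 m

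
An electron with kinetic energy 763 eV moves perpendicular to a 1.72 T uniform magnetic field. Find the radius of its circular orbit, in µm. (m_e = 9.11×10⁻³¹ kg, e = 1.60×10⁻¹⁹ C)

Convert the energy: K = 763 eV = 1.22×10^-16 J.
v = √(2K/m) = √(2·1.22×10^-16/9.11×10^-31) = 1.64×10^7 m/s.
r = mv/(qB) = (9.11×10^-31)(1.64×10^7) / [(1×1.60×10^-19)(1.72)] = 5.42×10^-5 m.

r ≈ 54.2 µm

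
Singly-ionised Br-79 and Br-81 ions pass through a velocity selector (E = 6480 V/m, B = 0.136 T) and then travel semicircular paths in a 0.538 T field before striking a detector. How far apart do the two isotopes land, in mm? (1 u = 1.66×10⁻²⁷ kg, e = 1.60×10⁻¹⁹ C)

Δd ≈ 3.68 mm

Both emerge at v = E/B₁ = 4.76×10^4 m/s.
r = mv/(qB₂), so r₁ = 0.07259 m and r₂ = 0.07443 m, giving Δr = 1.84×10^-3 m.
After a semicircle each ion lands a diameter 2r from the entry slit, so the separation is 2Δr = 3.68×10^-3 m.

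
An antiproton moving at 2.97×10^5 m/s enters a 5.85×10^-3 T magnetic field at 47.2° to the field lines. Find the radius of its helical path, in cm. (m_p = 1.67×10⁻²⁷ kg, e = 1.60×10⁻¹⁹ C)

r ≈ 38.9 cm

Only the perpendicular component v⊥ = v sin47.2° = 2.18×10^5 m/s is bent by the field.
r = m v⊥ /(qB) = (1.67×10^-27)(2.18×10^5) / [(1×1.60×10^-19)(5.85×10^-3)] = 0.389 m.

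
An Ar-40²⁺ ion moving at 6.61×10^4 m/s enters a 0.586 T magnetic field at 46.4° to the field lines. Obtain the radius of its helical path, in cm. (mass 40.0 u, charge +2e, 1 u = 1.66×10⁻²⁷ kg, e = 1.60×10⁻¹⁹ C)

Only the perpendicular component v⊥ = v sin46.4° = 4.79×10^4 m/s is bent by the field.
r = m v⊥ /(qB) = (6.64×10^-26)(4.79×10^4) / [(2×1.60×10^-19)(0.586)] = 0.0169 m.

r ≈ 1.69 cm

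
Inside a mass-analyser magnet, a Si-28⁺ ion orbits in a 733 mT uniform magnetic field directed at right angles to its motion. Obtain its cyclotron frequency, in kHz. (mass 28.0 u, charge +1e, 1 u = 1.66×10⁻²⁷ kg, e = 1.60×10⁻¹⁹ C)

f = qB/(2πm) = (1×1.60×10^-19)(0.733) / [2π(4.65×10^-26)] = 4.02×10^5 Hz.

f ≈ 402 kHz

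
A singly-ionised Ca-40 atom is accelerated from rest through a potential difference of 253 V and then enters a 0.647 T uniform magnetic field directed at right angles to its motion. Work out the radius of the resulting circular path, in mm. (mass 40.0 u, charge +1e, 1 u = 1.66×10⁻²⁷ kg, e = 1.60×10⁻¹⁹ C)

The kinetic energy gained is K = qV = (1×1.60×10^-19)(253) = 4.05×10^-17 J.
v = √(2K/m) = 3.49×10^4 m/s.
r = mv/(qB) = (6.64×10^-26)(3.49×10^4) / [(1×1.60×10^-19)(0.647)] = 0.0224 m.

r ≈ 22.4 mm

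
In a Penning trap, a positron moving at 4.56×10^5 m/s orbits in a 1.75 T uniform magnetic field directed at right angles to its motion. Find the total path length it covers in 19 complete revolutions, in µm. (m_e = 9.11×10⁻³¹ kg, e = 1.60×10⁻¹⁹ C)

L ≈ 177 µm

r = mv/(qB) = 1.48×10^-6 m, so one revolution covers 2πr = 9.32×10^-6 m.
In 19 revolutions: L = 19·2πr = 1.77×10^-4 m.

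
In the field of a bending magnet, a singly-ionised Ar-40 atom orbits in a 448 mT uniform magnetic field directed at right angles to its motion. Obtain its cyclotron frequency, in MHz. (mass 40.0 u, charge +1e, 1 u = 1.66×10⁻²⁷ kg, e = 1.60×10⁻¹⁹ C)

f = qB/(2πm) = (1×1.60×10^-19)(0.448) / [2π(6.64×10^-26)] = 1.72×10^5 Hz.

f ≈ 0.172 MHz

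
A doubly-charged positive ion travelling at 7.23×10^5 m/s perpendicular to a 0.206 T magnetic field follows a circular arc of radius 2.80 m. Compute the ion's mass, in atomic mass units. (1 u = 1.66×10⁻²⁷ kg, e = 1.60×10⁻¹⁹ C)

m ≈ 154 u

qvB = mv²/r ⇒ m = qBr/v.
m = (2×1.60×10^-19)(0.206)(2.80) / (7.23×10^5) = 2.55×10^-25 kg = 154 u.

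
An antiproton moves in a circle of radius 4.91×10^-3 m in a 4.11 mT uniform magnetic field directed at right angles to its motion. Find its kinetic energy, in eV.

K ≈ 0.0195 eV

v = qBr/m = (1×1.60×10^-19)(4.11×10^-3)(4.91×10^-3) / (1.67×10^-27) = 1930 m/s.
K = ½mv² = 0.5·(1.67×10^-27)·(1930)² = 3.12×10^-21 J = 0.0195 eV.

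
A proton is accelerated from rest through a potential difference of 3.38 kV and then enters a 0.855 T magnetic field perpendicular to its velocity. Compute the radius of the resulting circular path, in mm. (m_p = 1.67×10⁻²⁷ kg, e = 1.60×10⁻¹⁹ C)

The kinetic energy gained is K = qV = (1×1.60×10^-19)(3380) = 5.41×10^-16 J.
v = √(2K/m) = 8.05×10^5 m/s.
r = mv/(qB) = (1.67×10^-27)(8.05×10^5) / [(1×1.60×10^-19)(0.855)] = 9.82×10^-3 m.

r ≈ 9.82 mm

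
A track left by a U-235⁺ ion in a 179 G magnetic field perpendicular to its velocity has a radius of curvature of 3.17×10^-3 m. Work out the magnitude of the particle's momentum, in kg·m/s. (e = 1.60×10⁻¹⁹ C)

p ≈ 9.08×10^-24 kg·m/s

Since qvB = mv²/r, the momentum p = mv = qBr.
p = (1×1.60×10^-19)(0.0179)(3.17×10^-3) = 9.08×10^-24 kg·m/s.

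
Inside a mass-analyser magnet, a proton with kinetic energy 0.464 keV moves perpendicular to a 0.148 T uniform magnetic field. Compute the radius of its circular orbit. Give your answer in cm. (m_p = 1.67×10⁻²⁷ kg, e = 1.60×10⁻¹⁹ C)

r ≈ 2.10 cm

Convert the energy: K = 0.464 keV = 7.42×10^-17 J.
v = √(2K/m) = √(2·7.42×10^-17/1.67×10^-27) = 2.98×10^5 m/s.
r = mv/(qB) = (1.67×10^-27)(2.98×10^5) / [(1×1.60×10^-19)(0.148)] = 0.0210 m.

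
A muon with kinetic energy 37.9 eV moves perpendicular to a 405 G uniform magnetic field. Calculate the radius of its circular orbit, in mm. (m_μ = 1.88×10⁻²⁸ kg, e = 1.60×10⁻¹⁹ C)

Convert the energy: K = 37.9 eV = 6.06×10^-18 J.
v = √(2K/m) = √(2·6.06×10^-18/1.88×10^-28) = 2.54×10^5 m/s.
r = mv/(qB) = (1.88×10^-28)(2.54×10^5) / [(1×1.60×10^-19)(0.0405)] = 7.37×10^-3 m.

r ≈ 7.37 mm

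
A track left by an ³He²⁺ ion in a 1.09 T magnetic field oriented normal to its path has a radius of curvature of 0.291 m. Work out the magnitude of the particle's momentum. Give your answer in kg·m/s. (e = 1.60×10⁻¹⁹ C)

Since qvB = mv²/r, the momentum p = mv = qBr.
p = (2×1.60×10^-19)(1.09)(0.291) = 1.02×10^-19 kg·m/s.

p ≈ 1.02×10^-19 kg·m/s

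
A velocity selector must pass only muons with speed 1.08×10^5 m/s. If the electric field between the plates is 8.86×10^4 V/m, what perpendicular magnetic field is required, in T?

B ≈ 0.820 T

qE = qvB ⇒ B = E/v = (8.86×10^4) / (1.08×10^5) = 0.820 T.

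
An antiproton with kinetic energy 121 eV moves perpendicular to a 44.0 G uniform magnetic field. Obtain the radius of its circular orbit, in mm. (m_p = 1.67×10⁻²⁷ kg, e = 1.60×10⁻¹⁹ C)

Convert the energy: K = 121 eV = 1.94×10^-17 J.
v = √(2K/m) = √(2·1.94×10^-17/1.67×10^-27) = 1.52×10^5 m/s.
r = mv/(qB) = (1.67×10^-27)(1.52×10^5) / [(1×1.60×10^-19)(4.40×10^-3)] = 0.361 m.

r ≈ 361 mm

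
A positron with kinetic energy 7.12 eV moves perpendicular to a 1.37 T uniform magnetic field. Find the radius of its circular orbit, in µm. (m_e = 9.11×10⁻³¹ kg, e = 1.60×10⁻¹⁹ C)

r ≈ 6.57 µm

Convert the energy: K = 7.12 eV = 1.14×10^-18 J.
v = √(2K/m) = √(2·1.14×10^-18/9.11×10^-31) = 1.58×10^6 m/s.
r = mv/(qB) = (9.11×10^-31)(1.58×10^6) / [(1×1.60×10^-19)(1.37)] = 6.57×10^-6 m.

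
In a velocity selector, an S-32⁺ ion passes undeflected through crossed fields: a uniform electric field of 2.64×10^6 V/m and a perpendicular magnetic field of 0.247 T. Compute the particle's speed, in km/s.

For zero net force, qE = qvB, so v = E/B.
v = (2.64×10^6) / (0.247) = 1.07×10^7 m/s.

v ≈ 10700 km/s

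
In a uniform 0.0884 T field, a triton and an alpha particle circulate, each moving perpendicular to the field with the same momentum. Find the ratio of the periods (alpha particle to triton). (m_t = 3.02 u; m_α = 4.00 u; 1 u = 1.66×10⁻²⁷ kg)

ratio ≈ 0.662

T = 2πm/(qB) is independent of speed, so T₂/T₁ = (m₂/q₂)/(m₁/q₁).
T_{alpha particle}/T_{triton} = (6.64×10^-27/2e) / (5.01×10^-27/1e) = 0.662.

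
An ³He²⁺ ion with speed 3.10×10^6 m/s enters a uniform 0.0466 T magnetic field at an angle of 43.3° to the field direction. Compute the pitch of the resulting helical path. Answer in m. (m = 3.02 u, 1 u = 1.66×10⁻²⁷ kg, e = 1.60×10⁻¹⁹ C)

The velocity component along B is v∥ = v cos43.3° = 2.26×10^6 m/s.
The cyclotron period T = 2πm/(qB) = 2.11×10^-6 s is set by m, q, B alone.
Pitch = v∥·T = (2.26×10^6)(2.11×10^-6) = 4.77 m.

pitch ≈ 4.77 m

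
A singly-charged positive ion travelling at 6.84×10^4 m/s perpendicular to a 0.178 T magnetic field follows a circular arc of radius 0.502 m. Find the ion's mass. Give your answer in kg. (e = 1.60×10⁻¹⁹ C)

m ≈ 2.09×10^-25 kg

qvB = mv²/r ⇒ m = qBr/v.
m = (1×1.60×10^-19)(0.178)(0.502) / (6.84×10^4) = 2.09×10^-25 kg.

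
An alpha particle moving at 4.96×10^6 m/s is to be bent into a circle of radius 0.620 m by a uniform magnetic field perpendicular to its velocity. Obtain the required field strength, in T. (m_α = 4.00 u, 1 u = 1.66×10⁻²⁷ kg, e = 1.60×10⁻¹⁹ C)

qvB = mv²/r gives B = mv/(qr).
B = (6.64×10^-27)(4.96×10^6) / [(2×1.60×10^-19)(0.620)] = 0.166 T.

B ≈ 0.166 T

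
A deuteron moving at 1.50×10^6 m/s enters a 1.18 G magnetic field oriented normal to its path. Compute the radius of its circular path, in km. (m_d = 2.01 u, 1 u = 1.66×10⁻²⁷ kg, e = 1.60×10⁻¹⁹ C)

The magnetic force provides the centripetal force: qvB = mv²/r, so r = mv/(qB).
r = (3.34×10^-27 kg)(1.50×10^6 m/s) / [(1×1.60×10^-19 C)(1.18×10^-4 T)] = 265 m.

r ≈ 0.265 km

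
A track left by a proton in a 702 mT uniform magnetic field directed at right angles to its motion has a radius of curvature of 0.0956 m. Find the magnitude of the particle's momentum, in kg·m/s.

p ≈ 1.07×10^-20 kg·m/s

Since qvB = mv²/r, the momentum p = mv = qBr.
p = (1×1.60×10^-19)(0.702)(0.0956) = 1.07×10^-20 kg·m/s.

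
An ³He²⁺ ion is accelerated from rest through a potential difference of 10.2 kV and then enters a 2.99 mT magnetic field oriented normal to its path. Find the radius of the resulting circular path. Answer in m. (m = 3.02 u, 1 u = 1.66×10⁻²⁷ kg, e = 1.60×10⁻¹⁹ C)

r ≈ 5.98 m

The kinetic energy gained is K = qV = (2×1.60×10^-19)(1.02×10^4) = 3.26×10^-15 J.
v = √(2K/m) = 1.14×10^6 m/s.
r = mv/(qB) = (5.01×10^-27)(1.14×10^6) / [(2×1.60×10^-19)(2.99×10^-3)] = 5.98 m.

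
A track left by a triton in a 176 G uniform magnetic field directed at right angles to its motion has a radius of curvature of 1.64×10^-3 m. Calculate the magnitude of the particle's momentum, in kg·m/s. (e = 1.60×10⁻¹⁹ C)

Since qvB = mv²/r, the momentum p = mv = qBr.
p = (1×1.60×10^-19)(0.0176)(1.64×10^-3) = 4.62×10^-24 kg·m/s.

p ≈ 4.62×10^-24 kg·m/s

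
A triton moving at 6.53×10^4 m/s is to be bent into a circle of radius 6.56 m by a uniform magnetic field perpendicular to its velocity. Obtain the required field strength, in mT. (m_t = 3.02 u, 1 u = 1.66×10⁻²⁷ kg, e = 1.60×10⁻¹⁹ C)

B ≈ 0.312 mT

qvB = mv²/r gives B = mv/(qr).
B = (5.01×10^-27)(6.53×10^4) / [(1×1.60×10^-19)(6.56)] = 3.12×10^-4 T.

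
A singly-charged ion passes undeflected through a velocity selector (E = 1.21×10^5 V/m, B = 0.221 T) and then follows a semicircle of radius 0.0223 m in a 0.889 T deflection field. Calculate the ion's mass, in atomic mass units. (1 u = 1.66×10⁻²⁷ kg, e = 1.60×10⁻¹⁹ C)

v = E/B₁ = 5.48×10^5 m/s.
From r = mv/(qB₂), m = qB₂r/v = (1×1.60×10^-19)(0.889)(0.0223) / (5.48×10^5) = 5.79×10^-27 kg.
In atomic mass units: m = 5.79×10^-27 / 1.66×10^-27 = 3.49 u.

m ≈ 3.49 u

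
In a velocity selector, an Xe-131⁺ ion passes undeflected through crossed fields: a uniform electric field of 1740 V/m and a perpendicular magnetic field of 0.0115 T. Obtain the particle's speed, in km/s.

v ≈ 151 km/s

For zero net force, qE = qvB, so v = E/B.
v = (1740) / (0.0115) = 1.51×10^5 m/s.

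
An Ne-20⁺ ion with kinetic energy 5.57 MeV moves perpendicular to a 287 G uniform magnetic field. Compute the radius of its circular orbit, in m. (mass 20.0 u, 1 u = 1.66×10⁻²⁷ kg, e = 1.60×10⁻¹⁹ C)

Convert the energy: K = 5.57 MeV = 8.91×10^-13 J.
v = √(2K/m) = √(2·8.91×10^-13/3.32×10^-26) = 7.33×10^6 m/s.
r = mv/(qB) = (3.32×10^-26)(7.33×10^6) / [(1×1.60×10^-19)(0.0287)] = 53.0 m.

r ≈ 53.0 m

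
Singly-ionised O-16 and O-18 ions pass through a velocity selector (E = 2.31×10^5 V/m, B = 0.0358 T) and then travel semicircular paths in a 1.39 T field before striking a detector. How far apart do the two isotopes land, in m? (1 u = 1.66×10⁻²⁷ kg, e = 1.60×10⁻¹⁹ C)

Both emerge at v = E/B₁ = 6.45×10^6 m/s.
r = mv/(qB₂), so r₁ = 0.7706 m and r₂ = 0.8669 m, giving Δr = 0.0963 m.
After a semicircle each ion lands a diameter 2r from the entry slit, so the separation is 2Δr = 0.193 m.

Δd ≈ 0.193 m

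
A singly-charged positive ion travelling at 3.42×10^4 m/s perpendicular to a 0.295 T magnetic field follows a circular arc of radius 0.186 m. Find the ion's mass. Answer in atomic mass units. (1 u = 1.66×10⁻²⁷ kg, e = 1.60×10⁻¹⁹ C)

m ≈ 155 u

qvB = mv²/r ⇒ m = qBr/v.
m = (1×1.60×10^-19)(0.295)(0.186) / (3.42×10^4) = 2.57×10^-25 kg = 155 u.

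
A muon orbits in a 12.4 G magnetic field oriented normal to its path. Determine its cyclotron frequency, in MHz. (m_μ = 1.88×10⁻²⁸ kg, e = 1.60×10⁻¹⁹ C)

f = qB/(2πm) = (1×1.60×10^-19)(1.24×10^-3) / [2π(1.88×10^-28)] = 1.68×10^5 Hz.

f ≈ 0.168 MHz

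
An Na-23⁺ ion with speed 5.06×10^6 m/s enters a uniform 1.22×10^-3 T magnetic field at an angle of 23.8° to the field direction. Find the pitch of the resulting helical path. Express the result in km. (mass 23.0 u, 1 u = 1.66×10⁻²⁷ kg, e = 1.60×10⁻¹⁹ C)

The velocity component along B is v∥ = v cos23.8° = 4.63×10^6 m/s.
The cyclotron period T = 2πm/(qB) = 1.23×10^-3 s is set by m, q, B alone.
Pitch = v∥·T = (4.63×10^6)(1.23×10^-3) = 5690 m.

pitch ≈ 5.69 km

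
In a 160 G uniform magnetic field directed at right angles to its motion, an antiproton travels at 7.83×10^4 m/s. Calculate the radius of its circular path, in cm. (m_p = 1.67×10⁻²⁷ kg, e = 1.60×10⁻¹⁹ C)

The magnetic force provides the centripetal force: qvB = mv²/r, so r = mv/(qB).
r = (1.67×10^-27 kg)(7.83×10^4 m/s) / [(1×1.60×10^-19 C)(0.0160 T)] = 0.0511 m.

r ≈ 5.11 cm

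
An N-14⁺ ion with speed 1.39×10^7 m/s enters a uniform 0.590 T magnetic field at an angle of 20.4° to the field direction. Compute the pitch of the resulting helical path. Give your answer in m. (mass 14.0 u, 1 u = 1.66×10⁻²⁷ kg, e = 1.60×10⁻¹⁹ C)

pitch ≈ 20.2 m

The velocity component along B is v∥ = v cos20.4° = 1.30×10^7 m/s.
The cyclotron period T = 2πm/(qB) = 1.55×10^-6 s is set by m, q, B alone.
Pitch = v∥·T = (1.30×10^7)(1.55×10^-6) = 20.2 m.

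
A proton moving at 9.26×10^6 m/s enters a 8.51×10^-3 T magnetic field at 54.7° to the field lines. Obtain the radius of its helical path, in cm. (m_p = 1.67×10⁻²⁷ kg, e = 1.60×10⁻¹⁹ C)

r ≈ 927 cm

Only the perpendicular component v⊥ = v sin54.7° = 7.56×10^6 m/s is bent by the field.
r = m v⊥ /(qB) = (1.67×10^-27)(7.56×10^6) / [(1×1.60×10^-19)(8.51×10^-3)] = 9.27 m.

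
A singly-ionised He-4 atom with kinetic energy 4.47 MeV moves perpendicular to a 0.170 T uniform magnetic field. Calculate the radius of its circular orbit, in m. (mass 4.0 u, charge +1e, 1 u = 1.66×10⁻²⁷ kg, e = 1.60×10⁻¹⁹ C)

Convert the energy: K = 4.47 MeV = 7.15×10^-13 J.
v = √(2K/m) = √(2·7.15×10^-13/6.64×10^-27) = 1.47×10^7 m/s.
r = mv/(qB) = (6.64×10^-27)(1.47×10^7) / [(1×1.60×10^-19)(0.170)] = 3.58 m.

r ≈ 3.58 m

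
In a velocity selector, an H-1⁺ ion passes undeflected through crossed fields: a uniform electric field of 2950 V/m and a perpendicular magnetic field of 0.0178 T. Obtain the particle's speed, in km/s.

v ≈ 166 km/s

For zero net force, qE = qvB, so v = E/B.
v = (2950) / (0.0178) = 1.66×10^5 m/s.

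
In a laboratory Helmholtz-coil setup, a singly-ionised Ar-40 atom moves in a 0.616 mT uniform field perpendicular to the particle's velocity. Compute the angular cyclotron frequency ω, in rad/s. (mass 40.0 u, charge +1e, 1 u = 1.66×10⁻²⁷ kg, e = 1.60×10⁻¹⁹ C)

ω = qB/m = (1×1.60×10^-19)(6.16×10^-4) / (6.64×10^-26) = 1480 rad/s.

ω ≈ 1480 rad/s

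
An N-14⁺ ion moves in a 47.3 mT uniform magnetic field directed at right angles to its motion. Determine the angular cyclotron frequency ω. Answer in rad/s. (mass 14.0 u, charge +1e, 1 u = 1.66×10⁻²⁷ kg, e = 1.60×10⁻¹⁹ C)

ω ≈ 3.26×10^5 rad/s

ω = qB/m = (1×1.60×10^-19)(0.0473) / (2.32×10^-26) = 3.26×10^5 rad/s.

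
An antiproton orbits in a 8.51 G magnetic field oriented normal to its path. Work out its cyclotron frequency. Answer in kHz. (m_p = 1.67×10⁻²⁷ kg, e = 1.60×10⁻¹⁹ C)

f ≈ 13.0 kHz

f = qB/(2πm) = (1×1.60×10^-19)(8.51×10^-4) / [2π(1.67×10^-27)] = 1.30×10^4 Hz.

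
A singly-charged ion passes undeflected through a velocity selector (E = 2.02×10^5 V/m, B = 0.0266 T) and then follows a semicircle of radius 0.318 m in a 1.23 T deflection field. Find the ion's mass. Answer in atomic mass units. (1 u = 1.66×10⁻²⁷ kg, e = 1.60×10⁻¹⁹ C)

v = E/B₁ = 7.59×10^6 m/s.
From r = mv/(qB₂), m = qB₂r/v = (1×1.60×10^-19)(1.23)(0.318) / (7.59×10^6) = 8.24×10^-27 kg.
In atomic mass units: m = 8.24×10^-27 / 1.66×10^-27 = 4.96 u.

m ≈ 4.96 u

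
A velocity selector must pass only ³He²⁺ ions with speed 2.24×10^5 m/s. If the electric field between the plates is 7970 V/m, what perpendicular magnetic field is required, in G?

qE = qvB ⇒ B = E/v = (7970) / (2.24×10^5) = 0.0356 T.

B ≈ 356 G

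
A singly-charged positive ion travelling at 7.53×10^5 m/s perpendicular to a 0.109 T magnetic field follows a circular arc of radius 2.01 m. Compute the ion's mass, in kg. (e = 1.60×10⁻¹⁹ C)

qvB = mv²/r ⇒ m = qBr/v.
m = (1×1.60×10^-19)(0.109)(2.01) / (7.53×10^5) = 4.66×10^-26 kg.

m ≈ 4.66×10^-26 kg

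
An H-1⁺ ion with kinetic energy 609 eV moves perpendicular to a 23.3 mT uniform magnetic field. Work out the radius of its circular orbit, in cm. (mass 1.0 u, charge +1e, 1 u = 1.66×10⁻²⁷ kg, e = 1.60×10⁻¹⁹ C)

Convert the energy: K = 609 eV = 9.74×10^-17 J.
v = √(2K/m) = √(2·9.74×10^-17/1.66×10^-27) = 3.43×10^5 m/s.
r = mv/(qB) = (1.66×10^-27)(3.43×10^5) / [(1×1.60×10^-19)(0.0233)] = 0.153 m.

r ≈ 15.3 cm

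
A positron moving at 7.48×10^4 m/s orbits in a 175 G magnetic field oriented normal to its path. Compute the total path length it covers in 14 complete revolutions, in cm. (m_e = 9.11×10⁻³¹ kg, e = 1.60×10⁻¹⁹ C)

L ≈ 0.214 cm

r = mv/(qB) = 2.43×10^-5 m, so one revolution covers 2πr = 1.53×10^-4 m.
In 14 revolutions: L = 14·2πr = 2.14×10^-3 m.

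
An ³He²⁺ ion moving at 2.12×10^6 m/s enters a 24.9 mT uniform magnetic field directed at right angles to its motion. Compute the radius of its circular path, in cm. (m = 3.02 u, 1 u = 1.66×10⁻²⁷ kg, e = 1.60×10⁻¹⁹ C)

The magnetic force provides the centripetal force: qvB = mv²/r, so r = mv/(qB).
r = (5.01×10^-27 kg)(2.12×10^6 m/s) / [(2×1.60×10^-19 C)(0.0249 T)] = 1.33 m.

r ≈ 133 cm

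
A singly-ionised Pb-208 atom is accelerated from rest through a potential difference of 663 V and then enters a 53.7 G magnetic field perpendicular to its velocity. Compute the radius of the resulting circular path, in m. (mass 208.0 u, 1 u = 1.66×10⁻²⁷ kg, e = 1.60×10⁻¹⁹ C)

r ≈ 9.96 m

The kinetic energy gained is K = qV = (1×1.60×10^-19)(663) = 1.06×10^-16 J.
v = √(2K/m) = 2.48×10^4 m/s.
r = mv/(qB) = (3.45×10^-25)(2.48×10^4) / [(1×1.60×10^-19)(5.37×10^-3)] = 9.96 m.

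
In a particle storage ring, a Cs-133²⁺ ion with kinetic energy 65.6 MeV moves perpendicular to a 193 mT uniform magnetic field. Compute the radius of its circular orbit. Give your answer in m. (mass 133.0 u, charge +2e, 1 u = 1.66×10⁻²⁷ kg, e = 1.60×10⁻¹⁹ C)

Convert the energy: K = 65.6 MeV = 1.05×10^-11 J.
v = √(2K/m) = √(2·1.05×10^-11/2.21×10^-25) = 9.75×10^6 m/s.
r = mv/(qB) = (2.21×10^-25)(9.75×10^6) / [(2×1.60×10^-19)(0.193)] = 34.9 m.

r ≈ 34.9 m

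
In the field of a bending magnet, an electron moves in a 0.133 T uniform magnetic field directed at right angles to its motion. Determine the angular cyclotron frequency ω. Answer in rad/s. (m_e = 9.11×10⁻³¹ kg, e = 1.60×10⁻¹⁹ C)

ω = qB/m = (1×1.60×10^-19)(0.133) / (9.11×10^-31) = 2.34×10^10 rad/s.

ω ≈ 2.34×10^10 rad/s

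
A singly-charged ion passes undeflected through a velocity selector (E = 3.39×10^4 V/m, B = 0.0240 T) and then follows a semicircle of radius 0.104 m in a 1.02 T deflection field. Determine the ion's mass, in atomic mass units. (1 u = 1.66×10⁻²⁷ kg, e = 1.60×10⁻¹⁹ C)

m ≈ 7.24 u

v = E/B₁ = 1.41×10^6 m/s.
From r = mv/(qB₂), m = qB₂r/v = (1×1.60×10^-19)(1.02)(0.104) / (1.41×10^6) = 1.20×10^-26 kg.
In atomic mass units: m = 1.20×10^-26 / 1.66×10^-27 = 7.24 u.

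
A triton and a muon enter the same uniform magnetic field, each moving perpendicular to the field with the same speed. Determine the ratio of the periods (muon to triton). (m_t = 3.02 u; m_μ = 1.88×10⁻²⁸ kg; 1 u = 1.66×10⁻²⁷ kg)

T = 2πm/(qB) is independent of speed, so T₂/T₁ = (m₂/q₂)/(m₁/q₁).
T_{muon}/T_{triton} = (1.88×10^-28/1e) / (5.01×10^-27/1e) = 0.0375.

ratio ≈ 0.0375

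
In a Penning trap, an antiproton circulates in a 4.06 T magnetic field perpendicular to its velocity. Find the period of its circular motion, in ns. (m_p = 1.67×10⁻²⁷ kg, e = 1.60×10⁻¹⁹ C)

The cyclotron period is independent of speed: T = 2πm/(qB).
T = 2π(1.67×10^-27) / [(1×1.60×10^-19)(4.06)] = 1.62×10^-8 s.

T ≈ 16.2 ns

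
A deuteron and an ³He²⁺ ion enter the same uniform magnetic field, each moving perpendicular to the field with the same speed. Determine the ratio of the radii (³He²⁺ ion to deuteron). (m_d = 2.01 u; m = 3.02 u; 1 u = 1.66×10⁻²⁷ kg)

r = mv/(qB) ⇒ at equal v, r ∝ m/q.
r_{³He²⁺ ion}/r_{deuteron} = 0.751.

ratio ≈ 0.751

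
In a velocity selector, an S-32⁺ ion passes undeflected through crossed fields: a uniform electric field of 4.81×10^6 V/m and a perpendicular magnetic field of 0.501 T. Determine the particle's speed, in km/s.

v ≈ 9600 km/s

For zero net force, qE = qvB, so v = E/B.
v = (4.81×10^6) / (0.501) = 9.60×10^6 m/s.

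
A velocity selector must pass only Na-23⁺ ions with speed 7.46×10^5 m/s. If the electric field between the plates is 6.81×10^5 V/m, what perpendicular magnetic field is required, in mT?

B ≈ 913 mT

qE = qvB ⇒ B = E/v = (6.81×10^5) / (7.46×10^5) = 0.913 T.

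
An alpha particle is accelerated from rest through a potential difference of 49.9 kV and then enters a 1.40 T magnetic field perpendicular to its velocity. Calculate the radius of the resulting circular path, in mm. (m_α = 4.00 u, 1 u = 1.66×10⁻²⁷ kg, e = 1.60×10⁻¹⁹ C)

The kinetic energy gained is K = qV = (2×1.60×10^-19)(4.99×10^4) = 1.60×10^-14 J.
v = √(2K/m) = 2.19×10^6 m/s.
r = mv/(qB) = (6.64×10^-27)(2.19×10^6) / [(2×1.60×10^-19)(1.40)] = 0.0325 m.

r ≈ 32.5 mm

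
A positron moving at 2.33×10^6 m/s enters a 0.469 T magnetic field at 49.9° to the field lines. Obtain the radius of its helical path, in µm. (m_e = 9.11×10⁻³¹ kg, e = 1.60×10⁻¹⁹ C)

r ≈ 21.6 µm

Only the perpendicular component v⊥ = v sin49.9° = 1.78×10^6 m/s is bent by the field.
r = m v⊥ /(qB) = (9.11×10^-31)(1.78×10^6) / [(1×1.60×10^-19)(0.469)] = 2.16×10^-5 m.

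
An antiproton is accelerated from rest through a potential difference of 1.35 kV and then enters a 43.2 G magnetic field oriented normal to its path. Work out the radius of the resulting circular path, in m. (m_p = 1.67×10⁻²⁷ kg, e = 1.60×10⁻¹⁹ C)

The kinetic energy gained is K = qV = (1×1.60×10^-19)(1350) = 2.16×10^-16 J.
v = √(2K/m) = 5.09×10^5 m/s.
r = mv/(qB) = (1.67×10^-27)(5.09×10^5) / [(1×1.60×10^-19)(4.32×10^-3)] = 1.23 m.

r ≈ 1.23 m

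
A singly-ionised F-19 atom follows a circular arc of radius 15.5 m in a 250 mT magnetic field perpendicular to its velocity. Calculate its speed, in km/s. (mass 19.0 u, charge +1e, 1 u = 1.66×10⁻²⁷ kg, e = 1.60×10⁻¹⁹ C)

From qvB = mv²/r, v = qBr/m.
v = (1×1.60×10^-19)(0.250)(15.5) / (3.15×10^-26) = 1.97×10^7 m/s.

v ≈ 19700 km/s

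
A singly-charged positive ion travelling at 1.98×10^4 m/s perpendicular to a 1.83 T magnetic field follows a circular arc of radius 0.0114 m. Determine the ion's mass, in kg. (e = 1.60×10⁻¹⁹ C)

m ≈ 1.69×10^-25 kg

qvB = mv²/r ⇒ m = qBr/v.
m = (1×1.60×10^-19)(1.83)(0.0114) / (1.98×10^4) = 1.69×10^-25 kg.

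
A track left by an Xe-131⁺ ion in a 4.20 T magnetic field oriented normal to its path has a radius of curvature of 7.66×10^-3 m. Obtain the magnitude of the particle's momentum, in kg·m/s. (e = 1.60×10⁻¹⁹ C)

p ≈ 5.15×10^-21 kg·m/s

Since qvB = mv²/r, the momentum p = mv = qBr.
p = (1×1.60×10^-19)(4.20)(7.66×10^-3) = 5.15×10^-21 kg·m/s.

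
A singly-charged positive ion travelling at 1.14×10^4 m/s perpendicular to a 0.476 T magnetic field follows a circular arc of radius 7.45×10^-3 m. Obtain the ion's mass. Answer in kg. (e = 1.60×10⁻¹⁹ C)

qvB = mv²/r ⇒ m = qBr/v.
m = (1×1.60×10^-19)(0.476)(7.45×10^-3) / (1.14×10^4) = 4.98×10^-26 kg.

m ≈ 4.98×10^-26 kg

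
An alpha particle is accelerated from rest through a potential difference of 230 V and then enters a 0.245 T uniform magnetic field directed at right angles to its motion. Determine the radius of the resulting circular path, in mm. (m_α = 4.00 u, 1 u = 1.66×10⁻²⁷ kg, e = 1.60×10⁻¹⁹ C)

The kinetic energy gained is K = qV = (2×1.60×10^-19)(230) = 7.36×10^-17 J.
v = √(2K/m) = 1.49×10^5 m/s.
r = mv/(qB) = (6.64×10^-27)(1.49×10^5) / [(2×1.60×10^-19)(0.245)] = 0.0126 m.

r ≈ 12.6 mm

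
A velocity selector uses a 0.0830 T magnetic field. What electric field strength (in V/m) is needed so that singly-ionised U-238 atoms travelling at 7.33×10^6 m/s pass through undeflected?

E ≈ 6.08×10^5 V/m

qE = qvB ⇒ E = vB = (7.33×10^6)(0.0830) = 6.08×10^5 V/m.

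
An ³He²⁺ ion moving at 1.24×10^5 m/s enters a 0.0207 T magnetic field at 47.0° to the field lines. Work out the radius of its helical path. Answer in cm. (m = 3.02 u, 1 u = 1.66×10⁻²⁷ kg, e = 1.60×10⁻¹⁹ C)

Only the perpendicular component v⊥ = v sin47.0° = 9.07×10^4 m/s is bent by the field.
r = m v⊥ /(qB) = (5.01×10^-27)(9.07×10^4) / [(2×1.60×10^-19)(0.0207)] = 0.0686 m.

r ≈ 6.86 cm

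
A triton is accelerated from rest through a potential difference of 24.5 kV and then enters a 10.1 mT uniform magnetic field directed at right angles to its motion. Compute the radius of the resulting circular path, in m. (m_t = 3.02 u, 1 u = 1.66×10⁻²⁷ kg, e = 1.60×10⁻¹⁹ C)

The kinetic energy gained is K = qV = (1×1.60×10^-19)(2.45×10^4) = 3.92×10^-15 J.
v = √(2K/m) = 1.25×10^6 m/s.
r = mv/(qB) = (5.01×10^-27)(1.25×10^6) / [(1×1.60×10^-19)(0.0101)] = 3.88 m.

r ≈ 3.88 m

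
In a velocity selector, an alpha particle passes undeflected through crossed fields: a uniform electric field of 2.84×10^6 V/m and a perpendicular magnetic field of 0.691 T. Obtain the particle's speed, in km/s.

For zero net force, qE = qvB, so v = E/B.
v = (2.84×10^6) / (0.691) = 4.11×10^6 m/s.

v ≈ 4110 km/s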